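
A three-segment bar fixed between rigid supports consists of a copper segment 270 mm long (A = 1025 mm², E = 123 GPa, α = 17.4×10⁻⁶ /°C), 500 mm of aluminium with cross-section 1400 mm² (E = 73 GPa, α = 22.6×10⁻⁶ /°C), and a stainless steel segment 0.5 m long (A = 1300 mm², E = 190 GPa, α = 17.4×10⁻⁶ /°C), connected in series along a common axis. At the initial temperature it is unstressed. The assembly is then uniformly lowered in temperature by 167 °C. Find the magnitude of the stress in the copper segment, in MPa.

If the supports were absent, the total length change would be Σ αᵢΔT Lᵢ = 17.4×10⁻⁶×167×270 + 22.6×10⁻⁶×167×500 + 17.4×10⁻⁶×167×500 = 4.125 mm.
The walls prevent any net length change, so an axial force P (same in every segment) develops. Compatibility: P · Σ Lᵢ/(AᵢEᵢ) = δ_free.
The series flexibility is Σ Lᵢ/(AᵢEᵢ) = 270/(1025×123×10³) + 500/(1400×73×10³) + 500/(1300×190×10³) = 9.058×10⁻⁶ mm/N.
So P = 4.125 / 9.058×10⁻⁶ = 455.3 kN, tensile.
σ_{copper} = P / A = 455300 / 1025 = 444.2 MPa.

σ ≈ 444 MPa (tensile)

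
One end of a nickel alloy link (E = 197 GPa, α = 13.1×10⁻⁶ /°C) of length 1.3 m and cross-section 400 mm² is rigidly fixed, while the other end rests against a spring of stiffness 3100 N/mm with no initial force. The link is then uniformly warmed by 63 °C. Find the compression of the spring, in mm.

δ ≈ 1.02 mm

Free thermal expansion: δ_free = αΔT L = 13.1×10⁻⁶ × 63 × 1300 = 1.073 mm.
With a force P in the spring, the elastic change of the link is PL/(AE) and that of the spring is P/k; compatibility requires their sum to equal δ_free.
P [ L/(AE) + 1/k ] = δ_free → P [ 1300/(400×197×10³) + 1/(3100) ] = 1.073.
P = 1.073 / 0.0003391 = 3164 N.
Spring compression = P/k = 3164/(3100) = 1.021 mm.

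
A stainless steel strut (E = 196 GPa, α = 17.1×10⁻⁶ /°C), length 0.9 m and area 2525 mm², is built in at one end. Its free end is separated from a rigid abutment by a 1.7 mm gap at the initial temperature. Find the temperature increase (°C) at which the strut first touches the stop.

Contact occurs when the free expansion equals the gap: αΔT L = 1.7 mm.
So ΔT = g/(αL) = 1.7/(17.1×10⁻⁶ × 900) = 110.5 °C.

ΔT ≈ 110 °C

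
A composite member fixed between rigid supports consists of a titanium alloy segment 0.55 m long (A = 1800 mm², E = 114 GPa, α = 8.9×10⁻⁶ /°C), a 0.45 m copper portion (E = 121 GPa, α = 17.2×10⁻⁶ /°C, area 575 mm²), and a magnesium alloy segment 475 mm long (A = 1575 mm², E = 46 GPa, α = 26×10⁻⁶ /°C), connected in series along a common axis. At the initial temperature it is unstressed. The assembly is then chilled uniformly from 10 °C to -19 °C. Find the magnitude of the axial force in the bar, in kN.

With the walls removed the bar would change length by δ_free = Σ αᵢΔT Lᵢ = 8.9×10⁻⁶×29×550 + 17.2×10⁻⁶×29×450 + 26×10⁻⁶×29×475 = 0.7246 mm.
The walls prevent any net length change, so an axial force P (same in every segment) develops. Compatibility: P · Σ Lᵢ/(AᵢEᵢ) = δ_free.
Σ Lᵢ/(AᵢEᵢ) = 550/(1800×114×10³) + 450/(575×121×10³) + 475/(1575×46×10³) = 1.57×10⁻⁵ mm/N.
So P = 0.7246 / 1.57×10⁻⁵ = 46.14 kN, tensile.

P ≈ 46.1 kN (tensile)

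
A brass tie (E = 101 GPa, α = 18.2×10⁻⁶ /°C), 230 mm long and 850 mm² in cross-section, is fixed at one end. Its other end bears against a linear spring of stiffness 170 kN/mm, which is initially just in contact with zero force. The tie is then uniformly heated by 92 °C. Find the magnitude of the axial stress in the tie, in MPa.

If the spring were absent the tie would lengthen by αΔT L = 18.2×10⁻⁶ × 92 × 230 = 0.3851 mm.
Let P be the compressive force at the spring. The tie shortens elastically by PL/(AE) and the spring compresses by P/k; together these equal δ_free.
So P = δ_free / [L/(AE) + 1/k] = 0.3851 / [ 230/(850×101×10³) + 1/(170×10³) ].
P = 0.3851 / 8.561×10⁻⁶ = 44980 N.
σ = P/A = 44980/850 = 52.92 MPa.

σ ≈ 52.9 MPa (compressive)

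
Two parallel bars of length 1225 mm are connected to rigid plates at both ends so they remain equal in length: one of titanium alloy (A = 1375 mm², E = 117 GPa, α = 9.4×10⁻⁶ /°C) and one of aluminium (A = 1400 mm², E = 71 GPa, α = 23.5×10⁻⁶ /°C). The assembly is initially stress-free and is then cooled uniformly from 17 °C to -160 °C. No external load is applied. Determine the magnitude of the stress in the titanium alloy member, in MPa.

Both members must finish at the same length. With the larger α, the aluminium tends to over-contract; the plates restrain it, putting the aluminium in tension and the titanium alloy in compression. With no external load the two internal forces are equal and opposite, magnitude P.
Equating the net (thermal + elastic) strains gives |α₁ − α₂|·ΔT = P·[1/(A₁E₁) + 1/(A₂E₂)].
|α₁ − α₂|·ΔT = 14.1×10⁻⁶ × 177 = 0.002496.
1/(A₁E₁) + 1/(A₂E₂) = 1/(1375×117×10³) + 1/(1400×71×10³) = 1.628×10⁻⁸ N⁻¹.
P = 0.002496 / 1.628×10⁻⁸ = 153300 N = 153.3 kN.
σ_{titanium alloy} = P/A₁ = 153300/1375 = 111.5 MPa, compressive.

σ ≈ 112 MPa (compressive)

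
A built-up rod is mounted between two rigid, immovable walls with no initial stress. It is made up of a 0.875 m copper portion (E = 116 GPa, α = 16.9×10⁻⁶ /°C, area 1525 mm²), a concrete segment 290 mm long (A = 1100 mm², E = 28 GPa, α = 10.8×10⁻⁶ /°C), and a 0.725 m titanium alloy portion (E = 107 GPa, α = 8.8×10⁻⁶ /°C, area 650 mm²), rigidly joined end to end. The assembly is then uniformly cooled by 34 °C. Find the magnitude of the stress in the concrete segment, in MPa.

σ ≈ 30.3 MPa (tensile)

Free thermal contraction of the whole bar: Σ αᵢΔT Lᵢ = 16.9×10⁻⁶×34×875 + 10.8×10⁻⁶×34×290 + 8.8×10⁻⁶×34×725 = 0.8262 mm.
The rigid supports impose zero overall length change; the single axial force P common to all segments must satisfy P Σ Lᵢ/(AᵢEᵢ) = δ_free.
Σ Lᵢ/(AᵢEᵢ) = 875/(1525×116×10³) + 290/(1100×28×10³) + 725/(650×107×10³) = 2.479×10⁻⁵ mm/N.
So P = 0.8262 / 2.479×10⁻⁵ = 33.33 kN, tensile.
σ_{concrete} = P / A = 33330 / 1100 = 30.3 MPa.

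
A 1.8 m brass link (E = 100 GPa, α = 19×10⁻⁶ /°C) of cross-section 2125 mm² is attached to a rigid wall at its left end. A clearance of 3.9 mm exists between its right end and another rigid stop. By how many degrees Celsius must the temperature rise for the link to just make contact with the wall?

Contact occurs when the free expansion equals the gap: αΔT L = 3.9 mm.
So ΔT = g/(αL) = 3.9/(19×10⁻⁶ × 1800) = 114 °C.

ΔT ≈ 114 °C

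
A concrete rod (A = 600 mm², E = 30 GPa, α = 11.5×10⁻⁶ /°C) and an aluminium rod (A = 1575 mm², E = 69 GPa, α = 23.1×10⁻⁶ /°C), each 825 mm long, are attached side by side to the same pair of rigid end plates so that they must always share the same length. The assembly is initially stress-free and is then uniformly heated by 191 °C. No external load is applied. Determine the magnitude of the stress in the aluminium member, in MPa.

σ ≈ 21.7 MPa (compressive)

Equilibrium of a rigid end plate with no external load gives equal and opposite internal forces ±P in the two members. Since α_{aluminium} > α_{concrete}, heating drives the aluminium into compression and the concrete into tension.
Compatibility of the two members (thermal + elastic change equal): (α₁ − α₂)ΔT = P·[1/(A₁E₁) + 1/(A₂E₂)].
|α₁ − α₂|·ΔT = 11.6×10⁻⁶ × 191 = 0.002216.
1/(A₁E₁) + 1/(A₂E₂) = 1/(600×30×10³) + 1/(1575×69×10³) = 6.476×10⁻⁸ N⁻¹.
P = 0.002216 / 6.476×10⁻⁸ = 34210 N = 34.21 kN.
σ_{aluminium} = P/A₂ = 34210/1575 = 21.72 MPa, compressive.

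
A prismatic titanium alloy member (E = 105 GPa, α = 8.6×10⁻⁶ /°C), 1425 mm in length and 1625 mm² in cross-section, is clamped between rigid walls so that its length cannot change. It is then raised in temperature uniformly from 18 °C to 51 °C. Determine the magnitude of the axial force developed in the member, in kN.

P ≈ 48.4 kN (compressive)

The ends cannot move, so σ = EαΔT = 105×10³ × 8.6×10⁻⁶ × 33 = 29.8 MPa.
P = AEαΔT = 1625 × 105×10³ × 8.6×10⁻⁶ × 33 = 48.42 kN (compressive).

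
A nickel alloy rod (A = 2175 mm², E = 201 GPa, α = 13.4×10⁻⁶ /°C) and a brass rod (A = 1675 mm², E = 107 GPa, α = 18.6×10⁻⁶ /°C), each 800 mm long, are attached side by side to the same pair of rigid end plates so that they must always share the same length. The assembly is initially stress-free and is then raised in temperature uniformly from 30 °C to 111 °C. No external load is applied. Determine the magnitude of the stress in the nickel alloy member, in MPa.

Both members must finish at the same length. With the larger α, the brass tends to over-expand; the plates restrain it, putting the brass in compression and the nickel alloy in tension. With no external load the two internal forces are equal and opposite, magnitude P.
Equating the net (thermal + elastic) strains gives |α₁ − α₂|·ΔT = P·[1/(A₁E₁) + 1/(A₂E₂)].
|α₁ − α₂|·ΔT = 5.2×10⁻⁶ × 81 = 0.0004212.
1/(A₁E₁) + 1/(A₂E₂) = 1/(2175×201×10³) + 1/(1675×107×10³) = 7.867×10⁻⁹ N⁻¹.
So P = 0.0004212 / 7.867×10⁻⁹ = 53.54 kN.
σ_{nickel alloy} = P/A₁ = 53540/2175 = 24.62 MPa, tensile.

σ ≈ 24.6 MPa (tensile)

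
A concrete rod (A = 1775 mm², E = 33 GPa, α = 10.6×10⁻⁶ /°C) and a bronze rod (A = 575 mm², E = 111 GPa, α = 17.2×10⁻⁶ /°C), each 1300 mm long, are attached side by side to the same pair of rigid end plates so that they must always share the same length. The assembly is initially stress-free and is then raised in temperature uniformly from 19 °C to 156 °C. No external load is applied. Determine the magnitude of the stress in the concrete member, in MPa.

σ ≈ 15.6 MPa (tensile)

Both members must finish at the same length. With the larger α, the bronze tends to over-expand; the plates restrain it, putting the bronze in compression and the concrete in tension. With no external load the two internal forces are equal and opposite, magnitude P.
Setting the final lengths equal and cancelling L: (α₁ − α₂)ΔT = P/(A₁E₁) + P/(A₂E₂).
|α₁ − α₂|·ΔT = 6.6×10⁻⁶ × 137 = 0.0009042.
1/(A₁E₁) + 1/(A₂E₂) = 1/(1775×33×10³) + 1/(575×111×10³) = 3.274×10⁻⁸ N⁻¹.
So P = 0.0009042 / 3.274×10⁻⁸ = 27.62 kN.
σ_{concrete} = P/A₁ = 27620/1775 = 15.56 MPa, tensile.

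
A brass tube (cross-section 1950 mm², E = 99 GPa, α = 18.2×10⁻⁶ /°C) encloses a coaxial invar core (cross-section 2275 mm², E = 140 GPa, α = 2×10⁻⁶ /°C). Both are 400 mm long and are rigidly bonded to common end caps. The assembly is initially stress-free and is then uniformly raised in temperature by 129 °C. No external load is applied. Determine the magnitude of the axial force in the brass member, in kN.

P ≈ 251 kN (compressive in the brass)

The brass has the larger α, so on heating it would change length more than the invar if both were free. The rigid plates force a common final length, so the brass is put into compression and the invar into tension, with equal and opposite forces P (no external load).
Compatibility of the two members (thermal + elastic change equal): (α₁ − α₂)ΔT = P·[1/(A₁E₁) + 1/(A₂E₂)].
|α₁ − α₂|·ΔT = 16.2×10⁻⁶ × 129 = 0.00209.
1/(A₁E₁) + 1/(A₂E₂) = 1/(1950×99×10³) + 1/(2275×140×10³) = 8.32×10⁻⁹ N⁻¹.
P = 0.00209 / 8.32×10⁻⁹ = 251200 N = 251.2 kN.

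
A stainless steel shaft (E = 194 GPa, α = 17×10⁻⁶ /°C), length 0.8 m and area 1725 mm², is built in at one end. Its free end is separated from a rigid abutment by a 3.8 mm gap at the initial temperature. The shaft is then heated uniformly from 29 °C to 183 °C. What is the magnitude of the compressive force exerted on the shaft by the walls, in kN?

P ≈ 0 kN

Unrestrained expansion: δ_free = αΔT L = 17×10⁻⁶ × 154 × 800 = 2.094 mm.
This is smaller than the 3.8 mm clearance, so the shaft expands freely without reaching the stop — the stress is zero.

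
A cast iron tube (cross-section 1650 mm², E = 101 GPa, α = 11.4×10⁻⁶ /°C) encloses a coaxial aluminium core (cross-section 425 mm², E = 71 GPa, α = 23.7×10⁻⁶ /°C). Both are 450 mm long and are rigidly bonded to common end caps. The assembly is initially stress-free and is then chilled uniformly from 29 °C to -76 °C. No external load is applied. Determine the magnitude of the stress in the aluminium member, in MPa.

σ ≈ 77.6 MPa (tensile)

The aluminium has the larger α, so on cooling it would change length more than the cast iron if both were free. The rigid plates force a common final length, so the aluminium is put into tension and the cast iron into compression, with equal and opposite forces P (no external load).
Compatibility of the two members (thermal + elastic change equal): (α₁ − α₂)ΔT = P·[1/(A₁E₁) + 1/(A₂E₂)].
|α₁ − α₂|·ΔT = 12.3×10⁻⁶ × 105 = 0.001291.
1/(A₁E₁) + 1/(A₂E₂) = 1/(1650×101×10³) + 1/(425×71×10³) = 3.914×10⁻⁸ N⁻¹.
P = 0.001291 / 3.914×10⁻⁸ = 33000 N = 33 kN.
σ_{aluminium} = P/A₂ = 33000/425 = 77.64 MPa, tensile.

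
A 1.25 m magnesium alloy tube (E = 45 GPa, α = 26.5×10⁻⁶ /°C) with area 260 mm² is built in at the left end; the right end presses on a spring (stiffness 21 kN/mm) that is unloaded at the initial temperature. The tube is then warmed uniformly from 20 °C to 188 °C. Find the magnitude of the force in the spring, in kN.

P ≈ 36 kN

The unrestrained thermal change is αΔT L = 26.5×10⁻⁶ × 168 × 1250 = 5.565 mm.
Let P be the compressive force at the spring. The tube shortens elastically by PL/(AE) and the spring compresses by P/k; together these equal δ_free.
So P = δ_free / [L/(AE) + 1/k] = 5.565 / [ 1250/(260×45×10³) + 1/(21×10³) ].
P = 5.565 / 0.0001545 = 36030 N.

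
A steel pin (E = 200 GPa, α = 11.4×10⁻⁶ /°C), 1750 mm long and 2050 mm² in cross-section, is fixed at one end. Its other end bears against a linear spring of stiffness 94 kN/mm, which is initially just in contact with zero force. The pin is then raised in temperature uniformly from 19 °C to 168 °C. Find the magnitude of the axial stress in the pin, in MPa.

σ ≈ 97.3 MPa (compressive)

If the spring were absent the pin would lengthen by αΔT L = 11.4×10⁻⁶ × 149 × 1750 = 2.973 mm.
With a force P in the spring, the elastic change of the pin is PL/(AE) and that of the spring is P/k; compatibility requires their sum to equal δ_free.
So P = δ_free / [L/(AE) + 1/k] = 2.973 / [ 1750/(2050×200×10³) + 1/(94×10³) ].
P = 2.973 / 1.491×10⁻⁵ = 199400 N.
σ = P/A = 199400/2050 = 97.27 MPa.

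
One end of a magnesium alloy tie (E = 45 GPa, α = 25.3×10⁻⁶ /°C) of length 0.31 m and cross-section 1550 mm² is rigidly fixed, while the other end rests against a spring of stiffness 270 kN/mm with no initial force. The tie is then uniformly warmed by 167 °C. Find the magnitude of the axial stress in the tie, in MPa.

Free thermal expansion: δ_free = αΔT L = 25.3×10⁻⁶ × 167 × 310 = 1.31 mm.
With a force P in the spring, the elastic change of the tie is PL/(AE) and that of the spring is P/k; compatibility requires their sum to equal δ_free.
So P = δ_free / [L/(AE) + 1/k] = 1.31 / [ 310/(1550×45×10³) + 1/(270×10³) ].
P = 1.31 / 8.148×10⁻⁶ = 160700 N.
σ = P/A = 160700/1550 = 103.7 MPa.

σ ≈ 104 MPa (compressive)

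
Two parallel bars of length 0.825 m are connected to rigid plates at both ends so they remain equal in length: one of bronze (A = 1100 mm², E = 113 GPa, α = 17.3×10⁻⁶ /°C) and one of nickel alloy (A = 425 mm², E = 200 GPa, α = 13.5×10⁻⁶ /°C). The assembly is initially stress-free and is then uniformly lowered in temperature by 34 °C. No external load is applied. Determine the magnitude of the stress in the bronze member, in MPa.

σ ≈ 5.93 MPa (tensile)

The bronze has the larger α, so on cooling it would change length more than the nickel alloy if both were free. The rigid plates force a common final length, so the bronze is put into tension and the nickel alloy into compression, with equal and opposite forces P (no external load).
Equating the net (thermal + elastic) strains gives |α₁ − α₂|·ΔT = P·[1/(A₁E₁) + 1/(A₂E₂)].
|α₁ − α₂|·ΔT = 3.8×10⁻⁶ × 34 = 0.0001292.
1/(A₁E₁) + 1/(A₂E₂) = 1/(1100×113×10³) + 1/(425×200×10³) = 1.981×10⁻⁸ N⁻¹.
P = 0.0001292 / 1.981×10⁻⁸ = 6522 N = 6.522 kN.
σ_{bronze} = P/A₁ = 6522/1100 = 5.929 MPa, tensile.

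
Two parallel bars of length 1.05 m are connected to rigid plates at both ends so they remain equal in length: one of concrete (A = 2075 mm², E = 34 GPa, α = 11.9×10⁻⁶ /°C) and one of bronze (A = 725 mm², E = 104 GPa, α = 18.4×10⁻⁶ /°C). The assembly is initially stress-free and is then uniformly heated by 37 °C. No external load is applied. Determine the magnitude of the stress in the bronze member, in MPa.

The bronze has the larger α, so on heating it would change length more than the concrete if both were free. The rigid plates force a common final length, so the bronze is put into compression and the concrete into tension, with equal and opposite forces P (no external load).
Equating the net (thermal + elastic) strains gives |α₁ − α₂|·ΔT = P·[1/(A₁E₁) + 1/(A₂E₂)].
|α₁ − α₂|·ΔT = 6.5×10⁻⁶ × 37 = 0.0002405.
1/(A₁E₁) + 1/(A₂E₂) = 1/(2075×34×10³) + 1/(725×104×10³) = 2.744×10⁻⁸ N⁻¹.
P = 0.0002405 / 2.744×10⁻⁸ = 8766 N = 8.766 kN.
σ_{bronze} = P/A₂ = 8766/725 = 12.09 MPa, compressive.

σ ≈ 12.1 MPa (compressive)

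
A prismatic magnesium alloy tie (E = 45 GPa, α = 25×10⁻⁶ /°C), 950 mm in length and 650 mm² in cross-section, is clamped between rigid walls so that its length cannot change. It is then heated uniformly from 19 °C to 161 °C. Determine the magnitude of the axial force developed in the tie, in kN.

Full restraint means ε = 0, so the stress is σ = EαΔT = 45×10³ × 25×10⁻⁶ × 142 = 159.8 MPa.
P = AEαΔT = 650 × 45×10³ × 25×10⁻⁶ × 142 = 103.8 kN (compressive).

P ≈ 104 kN (compressive)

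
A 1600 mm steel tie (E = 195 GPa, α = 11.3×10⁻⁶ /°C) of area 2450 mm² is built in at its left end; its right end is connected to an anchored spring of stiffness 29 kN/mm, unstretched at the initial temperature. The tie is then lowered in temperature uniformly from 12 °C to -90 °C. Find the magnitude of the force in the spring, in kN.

P ≈ 48.7 kN

The unrestrained thermal change is αΔT L = 11.3×10⁻⁶ × 102 × 1600 = 1.844 mm.
Let P be the tensile force in the spring. The tie extends elastically by PL/(AE) and the spring stretches by P/k; together these equal δ_free.
P [ L/(AE) + 1/k ] = δ_free → P [ 1600/(2450×195×10³) + 1/(29×10³) ] = 1.844.
P = 1.844 / 3.783×10⁻⁵ = 48750 N.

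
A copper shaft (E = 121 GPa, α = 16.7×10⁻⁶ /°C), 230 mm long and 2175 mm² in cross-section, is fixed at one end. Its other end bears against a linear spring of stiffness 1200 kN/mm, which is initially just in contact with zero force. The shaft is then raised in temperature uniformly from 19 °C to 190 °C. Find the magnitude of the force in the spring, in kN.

The unrestrained thermal change is αΔT L = 16.7×10⁻⁶ × 171 × 230 = 0.6568 mm.
Let P be the compressive force at the spring. The shaft shortens elastically by PL/(AE) and the spring compresses by P/k; together these equal δ_free.
So P = δ_free / [L/(AE) + 1/k] = 0.6568 / [ 230/(2175×121×10³) + 1/(1200×10³) ].
P = 0.6568 / 1.707×10⁻⁶ = 384700 N.

P ≈ 385 kN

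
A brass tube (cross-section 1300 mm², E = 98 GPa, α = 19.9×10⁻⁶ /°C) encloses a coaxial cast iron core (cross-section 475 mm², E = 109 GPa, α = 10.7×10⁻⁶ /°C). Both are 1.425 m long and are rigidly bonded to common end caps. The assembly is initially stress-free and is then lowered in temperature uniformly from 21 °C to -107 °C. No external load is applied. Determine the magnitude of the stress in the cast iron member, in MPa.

σ ≈ 91.3 MPa (compressive)

Both members must finish at the same length. With the larger α, the brass tends to over-contract; the plates restrain it, putting the brass in tension and the cast iron in compression. With no external load the two internal forces are equal and opposite, magnitude P.
Compatibility of the two members (thermal + elastic change equal): (α₁ − α₂)ΔT = P·[1/(A₁E₁) + 1/(A₂E₂)].
|α₁ − α₂|·ΔT = 9.2×10⁻⁶ × 128 = 0.001178.
1/(A₁E₁) + 1/(A₂E₂) = 1/(1300×98×10³) + 1/(475×109×10³) = 2.716×10⁻⁸ N⁻¹.
P = 0.001178 / 2.716×10⁻⁸ = 43350 N = 43.35 kN.
σ_{cast iron} = P/A₂ = 43350/475 = 91.27 MPa, compressive.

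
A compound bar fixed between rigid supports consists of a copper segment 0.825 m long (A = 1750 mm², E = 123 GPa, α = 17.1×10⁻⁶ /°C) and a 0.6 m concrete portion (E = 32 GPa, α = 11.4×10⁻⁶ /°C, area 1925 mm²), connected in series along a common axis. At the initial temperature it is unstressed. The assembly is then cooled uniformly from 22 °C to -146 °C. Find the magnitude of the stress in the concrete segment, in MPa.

With the walls removed the bar would change length by δ_free = Σ αᵢΔT Lᵢ = 17.1×10⁻⁶×168×825 + 11.4×10⁻⁶×168×600 = 3.519 mm.
Since the ends are fixed, an axial force P builds up, equal in every segment, with P · Σ Lᵢ/(AᵢEᵢ) = δ_free.
Σ Lᵢ/(AᵢEᵢ) = 825/(1750×123×10³) + 600/(1925×32×10³) = 1.357×10⁻⁵ mm/N.
So P = 3.519 / 1.357×10⁻⁵ = 259.3 kN, tensile.
σ_{concrete} = P / A = 259300 / 1925 = 134.7 MPa.

σ ≈ 135 MPa (tensile)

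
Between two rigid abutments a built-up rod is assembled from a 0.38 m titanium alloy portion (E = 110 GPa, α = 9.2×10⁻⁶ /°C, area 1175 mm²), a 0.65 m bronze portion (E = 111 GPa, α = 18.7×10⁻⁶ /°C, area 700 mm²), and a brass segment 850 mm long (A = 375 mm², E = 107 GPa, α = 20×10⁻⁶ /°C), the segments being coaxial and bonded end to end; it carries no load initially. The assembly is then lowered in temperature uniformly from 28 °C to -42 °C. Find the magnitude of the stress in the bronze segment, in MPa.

σ ≈ 100 MPa (tensile)

With the walls removed the bar would change length by δ_free = Σ αᵢΔT Lᵢ = 9.2×10⁻⁶×70×380 + 18.7×10⁻⁶×70×650 + 20×10⁻⁶×70×850 = 2.286 mm.
Since the ends are fixed, an axial force P builds up, equal in every segment, with P · Σ Lᵢ/(AᵢEᵢ) = δ_free.
Σ Lᵢ/(AᵢEᵢ) = 380/(1175×110×10³) + 650/(700×111×10³) + 850/(375×107×10³) = 3.249×10⁻⁵ mm/N.
Hence P = δ_free / Σ(L/AE) = 2.286/3.249×10⁻⁵ = 70.35 kN (tensile).
σ_{bronze} = P / A = 70350 / 700 = 100.5 MPa.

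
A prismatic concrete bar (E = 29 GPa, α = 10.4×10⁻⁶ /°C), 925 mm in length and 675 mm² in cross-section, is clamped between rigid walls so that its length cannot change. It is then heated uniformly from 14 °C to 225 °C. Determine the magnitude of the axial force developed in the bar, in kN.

P ≈ 43 kN (compressive)

Full restraint means ε = 0, so the stress is σ = EαΔT = 29×10³ × 10.4×10⁻⁶ × 211 = 63.64 MPa.
P = AEαΔT = 675 × 29×10³ × 10.4×10⁻⁶ × 211 = 42.96 kN (compressive).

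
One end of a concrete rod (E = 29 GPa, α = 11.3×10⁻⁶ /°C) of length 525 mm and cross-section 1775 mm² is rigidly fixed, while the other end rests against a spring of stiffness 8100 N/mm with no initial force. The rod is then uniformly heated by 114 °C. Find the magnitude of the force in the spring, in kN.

P ≈ 5.06 kN

The unrestrained thermal change is αΔT L = 11.3×10⁻⁶ × 114 × 525 = 0.6763 mm.
With a force P in the spring, the elastic change of the rod is PL/(AE) and that of the spring is P/k; compatibility requires their sum to equal δ_free.
P [ L/(AE) + 1/k ] = δ_free → P [ 525/(1775×29×10³) + 1/(8100) ] = 0.6763.
P = 0.6763 / 0.0001337 = 5060 N.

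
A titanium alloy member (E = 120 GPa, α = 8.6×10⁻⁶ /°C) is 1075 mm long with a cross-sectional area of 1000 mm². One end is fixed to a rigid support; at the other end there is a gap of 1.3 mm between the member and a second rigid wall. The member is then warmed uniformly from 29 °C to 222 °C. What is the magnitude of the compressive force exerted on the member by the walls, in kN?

P ≈ 54.1 kN

Unrestrained expansion: δ_free = αΔT L = 8.6×10⁻⁶ × 193 × 1075 = 1.784 mm.
After closing the 1.3 mm clearance, 1.784 − 1.3 = 0.4843 mm of expansion remains to be suppressed by the wall.
That suppressed elongation corresponds to σ = E·Δ/L = 120×10³ × 0.4843/1075 = 54.06 MPa.
P = σA = 54.06 × 1000 = 54.06 kN.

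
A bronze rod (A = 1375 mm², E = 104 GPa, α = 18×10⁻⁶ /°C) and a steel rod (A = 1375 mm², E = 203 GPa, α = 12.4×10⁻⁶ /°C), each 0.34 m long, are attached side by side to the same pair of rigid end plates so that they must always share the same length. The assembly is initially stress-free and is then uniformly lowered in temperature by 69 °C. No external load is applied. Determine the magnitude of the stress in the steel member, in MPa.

σ ≈ 26.6 MPa (compressive)

Both members must finish at the same length. With the larger α, the bronze tends to over-contract; the plates restrain it, putting the bronze in tension and the steel in compression. With no external load the two internal forces are equal and opposite, magnitude P.
Setting the final lengths equal and cancelling L: (α₁ − α₂)ΔT = P/(A₁E₁) + P/(A₂E₂).
|α₁ − α₂|·ΔT = 5.6×10⁻⁶ × 69 = 0.0003864.
1/(A₁E₁) + 1/(A₂E₂) = 1/(1375×104×10³) + 1/(1375×203×10³) = 1.058×10⁻⁸ N⁻¹.
So P = 0.0003864 / 1.058×10⁻⁸ = 36.54 kN.
σ_{steel} = P/A₂ = 36540/1375 = 26.57 MPa, compressive.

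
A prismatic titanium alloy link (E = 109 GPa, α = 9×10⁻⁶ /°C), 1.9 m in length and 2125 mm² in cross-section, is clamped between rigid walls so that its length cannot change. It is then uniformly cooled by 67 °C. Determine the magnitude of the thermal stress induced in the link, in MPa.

Because both ends are immovable the net strain is zero, and the suppressed thermal strain is αΔT = 9×10⁻⁶ × 67 = 603×10⁻⁶.
The stress required to suppress this strain is σ = Eε = 109×10³ × 603×10⁻⁶ = 65.73 MPa, tensile since the link is trying to contract.

σ ≈ 65.7 MPa (tensile)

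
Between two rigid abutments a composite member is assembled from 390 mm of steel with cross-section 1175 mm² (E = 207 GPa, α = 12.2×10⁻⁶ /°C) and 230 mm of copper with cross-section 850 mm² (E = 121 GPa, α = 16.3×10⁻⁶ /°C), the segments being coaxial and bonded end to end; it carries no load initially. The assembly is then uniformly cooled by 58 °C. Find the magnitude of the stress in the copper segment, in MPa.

If the supports were absent, the total length change would be Σ αᵢΔT Lᵢ = 12.2×10⁻⁶×58×390 + 16.3×10⁻⁶×58×230 = 0.4934 mm.
Since the ends are fixed, an axial force P builds up, equal in every segment, with P · Σ Lᵢ/(AᵢEᵢ) = δ_free.
Σ Lᵢ/(AᵢEᵢ) = 390/(1175×207×10³) + 230/(850×121×10³) = 3.84×10⁻⁶ mm/N.
P = 0.4934 / 3.84×10⁻⁶ = 128500 N = 128.5 kN, tensile.
σ_{copper} = P / A = 128500 / 850 = 151.2 MPa.

σ ≈ 151 MPa (tensile)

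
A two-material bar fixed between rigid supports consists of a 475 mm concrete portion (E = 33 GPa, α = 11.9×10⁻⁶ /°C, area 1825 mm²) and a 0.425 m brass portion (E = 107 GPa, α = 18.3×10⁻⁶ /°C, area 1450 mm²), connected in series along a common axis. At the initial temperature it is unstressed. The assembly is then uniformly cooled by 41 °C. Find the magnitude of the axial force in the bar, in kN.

If the supports were absent, the total length change would be Σ αᵢΔT Lᵢ = 11.9×10⁻⁶×41×475 + 18.3×10⁻⁶×41×425 = 0.5506 mm.
The rigid supports impose zero overall length change; the single axial force P common to all segments must satisfy P Σ Lᵢ/(AᵢEᵢ) = δ_free.
Σ Lᵢ/(AᵢEᵢ) = 475/(1825×33×10³) + 425/(1450×107×10³) = 1.063×10⁻⁵ mm/N.
Hence P = δ_free / Σ(L/AE) = 0.5506/1.063×10⁻⁵ = 51.82 kN (tensile).

P ≈ 51.8 kN (tensile)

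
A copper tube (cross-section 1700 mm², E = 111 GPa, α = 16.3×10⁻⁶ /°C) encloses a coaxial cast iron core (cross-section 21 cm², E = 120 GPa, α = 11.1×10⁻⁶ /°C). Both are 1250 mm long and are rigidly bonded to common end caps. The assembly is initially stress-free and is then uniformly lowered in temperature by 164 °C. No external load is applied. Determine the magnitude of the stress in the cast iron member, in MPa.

σ ≈ 43.8 MPa (compressive)

The copper has the larger α, so on cooling it would change length more than the cast iron if both were free. The rigid plates force a common final length, so the copper is put into tension and the cast iron into compression, with equal and opposite forces P (no external load).
Compatibility of the two members (thermal + elastic change equal): (α₁ − α₂)ΔT = P·[1/(A₁E₁) + 1/(A₂E₂)].
|α₁ − α₂|·ΔT = 5.2×10⁻⁶ × 164 = 0.0008528.
1/(A₁E₁) + 1/(A₂E₂) = 1/(1700×111×10³) + 1/(2100×120×10³) = 9.268×10⁻⁹ N⁻¹.
So P = 0.0008528 / 9.268×10⁻⁹ = 92.02 kN.
σ_{cast iron} = P/A₂ = 92020/2100 = 43.82 MPa, compressive.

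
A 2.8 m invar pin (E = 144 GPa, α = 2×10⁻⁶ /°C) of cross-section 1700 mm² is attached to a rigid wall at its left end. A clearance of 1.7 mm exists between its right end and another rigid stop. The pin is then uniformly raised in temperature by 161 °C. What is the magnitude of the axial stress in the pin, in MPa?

Unrestrained expansion: δ_free = αΔT L = 2×10⁻⁶ × 161 × 2800 = 0.9016 mm.
This is smaller than the 1.7 mm clearance, so the pin expands freely without reaching the stop — the stress is zero.

σ ≈ 0 MPa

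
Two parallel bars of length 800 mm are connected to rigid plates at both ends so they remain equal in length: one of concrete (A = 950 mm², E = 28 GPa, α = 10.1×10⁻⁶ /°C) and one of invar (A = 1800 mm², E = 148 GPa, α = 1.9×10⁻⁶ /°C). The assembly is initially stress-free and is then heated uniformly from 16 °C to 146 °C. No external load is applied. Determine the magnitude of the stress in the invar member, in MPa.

σ ≈ 14.3 MPa (tensile)

The concrete has the larger α, so on heating it would change length more than the invar if both were free. The rigid plates force a common final length, so the concrete is put into compression and the invar into tension, with equal and opposite forces P (no external load).
Setting the final lengths equal and cancelling L: (α₁ − α₂)ΔT = P/(A₁E₁) + P/(A₂E₂).
|α₁ − α₂|·ΔT = 8.2×10⁻⁶ × 130 = 0.001066.
1/(A₁E₁) + 1/(A₂E₂) = 1/(950×28×10³) + 1/(1800×148×10³) = 4.135×10⁻⁸ N⁻¹.
So P = 0.001066 / 4.135×10⁻⁸ = 25.78 kN.
σ_{invar} = P/A₂ = 25780/1800 = 14.32 MPa, tensile.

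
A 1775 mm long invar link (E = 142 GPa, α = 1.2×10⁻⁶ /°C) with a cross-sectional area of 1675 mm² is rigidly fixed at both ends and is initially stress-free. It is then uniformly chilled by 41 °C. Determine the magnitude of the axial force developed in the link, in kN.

P ≈ 11.7 kN (tensile)

The ends cannot move, so σ = EαΔT = 142×10³ × 1.2×10⁻⁶ × 41 = 6.986 MPa.
P = AEαΔT = 1675 × 142×10³ × 1.2×10⁻⁶ × 41 = 11.7 kN (tensile).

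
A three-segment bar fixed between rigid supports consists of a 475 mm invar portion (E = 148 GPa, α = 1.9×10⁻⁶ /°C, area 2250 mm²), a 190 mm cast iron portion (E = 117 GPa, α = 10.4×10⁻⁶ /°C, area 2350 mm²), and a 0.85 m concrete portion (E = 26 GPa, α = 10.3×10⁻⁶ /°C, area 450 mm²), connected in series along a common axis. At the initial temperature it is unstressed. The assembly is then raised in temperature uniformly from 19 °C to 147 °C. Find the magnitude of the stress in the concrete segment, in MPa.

If the supports were absent, the total length change would be Σ αᵢΔT Lᵢ = 1.9×10⁻⁶×128×475 + 10.4×10⁻⁶×128×190 + 10.3×10⁻⁶×128×850 = 1.489 mm.
Since the ends are fixed, an axial force P builds up, equal in every segment, with P · Σ Lᵢ/(AᵢEᵢ) = δ_free.
Σ Lᵢ/(AᵢEᵢ) = 475/(2250×148×10³) + 190/(2350×117×10³) + 850/(450×26×10³) = 7.477×10⁻⁵ mm/N.
P = 1.489 / 7.477×10⁻⁵ = 19920 N = 19.92 kN, compressive.
σ_{concrete} = P / A = 19920 / 450 = 44.26 MPa.

σ ≈ 44.3 MPa (compressive)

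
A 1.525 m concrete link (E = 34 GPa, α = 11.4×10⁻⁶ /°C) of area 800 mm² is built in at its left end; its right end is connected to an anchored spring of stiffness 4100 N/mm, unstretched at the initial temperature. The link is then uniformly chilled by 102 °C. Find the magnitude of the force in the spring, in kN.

Free thermal contraction: δ_free = αΔT L = 11.4×10⁻⁶ × 102 × 1525 = 1.773 mm.
With a force P in the spring, the elastic change of the link is PL/(AE) and that of the spring is P/k; compatibility requires their sum to equal δ_free.
So P = δ_free / [L/(AE) + 1/k] = 1.773 / [ 1525/(800×34×10³) + 1/(4100) ].
P = 1.773 / 0.0003 = 5912 N.

P ≈ 5.91 kN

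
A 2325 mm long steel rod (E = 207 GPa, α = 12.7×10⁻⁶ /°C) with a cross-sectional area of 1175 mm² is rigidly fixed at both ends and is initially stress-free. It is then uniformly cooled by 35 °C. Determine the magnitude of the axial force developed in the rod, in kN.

The ends cannot move, so σ = EαΔT = 207×10³ × 12.7×10⁻⁶ × 35 = 92.01 MPa.
Then P = σA = 92.01 × 1175 mm² = 108.1 kN, tensile.

P ≈ 108 kN (tensile)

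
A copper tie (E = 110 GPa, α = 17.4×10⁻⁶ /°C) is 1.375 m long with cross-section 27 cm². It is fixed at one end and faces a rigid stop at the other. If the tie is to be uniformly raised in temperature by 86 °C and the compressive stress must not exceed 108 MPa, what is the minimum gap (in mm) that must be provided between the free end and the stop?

g ≈ 0.708 mm

Free expansion if unrestrained: δ_free = αΔT L = 17.4×10⁻⁶ × 86 × 1375 = 2.058 mm.
A stress of 108 MPa corresponds to the wall pushing the tie back by σL/E = 108×1375/(110×10³) = 1.35 mm.
So the gap has to take up the difference, g_min = δ_free − σL/E = 2.058 − 1.35 = 0.7075 mm.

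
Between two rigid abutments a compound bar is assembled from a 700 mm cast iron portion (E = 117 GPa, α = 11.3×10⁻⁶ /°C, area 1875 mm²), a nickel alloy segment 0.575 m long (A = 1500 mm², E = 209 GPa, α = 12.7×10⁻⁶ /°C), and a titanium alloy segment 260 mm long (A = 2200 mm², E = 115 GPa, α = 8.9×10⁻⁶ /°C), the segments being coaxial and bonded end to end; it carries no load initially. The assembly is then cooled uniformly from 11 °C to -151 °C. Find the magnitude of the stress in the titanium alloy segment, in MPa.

Free thermal contraction of the whole bar: Σ αᵢΔT Lᵢ = 11.3×10⁻⁶×162×700 + 12.7×10⁻⁶×162×575 + 8.9×10⁻⁶×162×260 = 2.839 mm.
Since the ends are fixed, an axial force P builds up, equal in every segment, with P · Σ Lᵢ/(AᵢEᵢ) = δ_free.
Σ Lᵢ/(AᵢEᵢ) = 700/(1875×117×10³) + 575/(1500×209×10³) + 260/(2200×115×10³) = 6.053×10⁻⁶ mm/N.
So P = 2.839 / 6.053×10⁻⁶ = 469.1 kN, tensile.
σ_{titanium alloy} = P / A = 469100 / 2200 = 213.2 MPa.

σ ≈ 213 MPa (tensile)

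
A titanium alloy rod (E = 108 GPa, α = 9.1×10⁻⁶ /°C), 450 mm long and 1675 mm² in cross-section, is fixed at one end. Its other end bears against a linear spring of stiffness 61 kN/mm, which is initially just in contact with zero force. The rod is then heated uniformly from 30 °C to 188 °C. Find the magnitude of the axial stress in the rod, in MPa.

σ ≈ 20.5 MPa (compressive)

If the spring were absent the rod would lengthen by αΔT L = 9.1×10⁻⁶ × 158 × 450 = 0.647 mm.
With a force P in the spring, the elastic change of the rod is PL/(AE) and that of the spring is P/k; compatibility requires their sum to equal δ_free.
P [ L/(AE) + 1/k ] = δ_free → P [ 450/(1675×108×10³) + 1/(61×10³) ] = 0.647.
P = 0.647 / 1.888×10⁻⁵ = 34270 N.
σ = P/A = 34270/1675 = 20.46 MPa.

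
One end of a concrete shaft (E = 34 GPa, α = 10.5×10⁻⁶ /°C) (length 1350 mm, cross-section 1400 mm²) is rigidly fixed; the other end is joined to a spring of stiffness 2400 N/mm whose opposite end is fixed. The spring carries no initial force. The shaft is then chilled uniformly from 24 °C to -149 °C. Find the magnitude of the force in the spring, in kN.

The unrestrained thermal change is αΔT L = 10.5×10⁻⁶ × 173 × 1350 = 2.452 mm.
With a force P in the spring, the elastic change of the shaft is PL/(AE) and that of the spring is P/k; compatibility requires their sum to equal δ_free.
P [ L/(AE) + 1/k ] = δ_free → P [ 1350/(1400×34×10³) + 1/(2400) ] = 2.452.
P = 2.452 / 0.000445 = 5510 N.

P ≈ 5.51 kN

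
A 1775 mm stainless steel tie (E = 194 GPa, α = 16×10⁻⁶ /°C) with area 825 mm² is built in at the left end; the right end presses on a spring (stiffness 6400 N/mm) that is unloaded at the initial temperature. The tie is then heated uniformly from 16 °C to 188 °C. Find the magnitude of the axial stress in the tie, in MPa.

If the spring were absent the tie would lengthen by αΔT L = 16×10⁻⁶ × 172 × 1775 = 4.885 mm.
With a force P in the spring, the elastic change of the tie is PL/(AE) and that of the spring is P/k; compatibility requires their sum to equal δ_free.
P [ L/(AE) + 1/k ] = δ_free → P [ 1775/(825×194×10³) + 1/(6400) ] = 4.885.
P = 4.885 / 0.0001673 = 29190 N.
σ = P/A = 29190/825 = 35.38 MPa.

σ ≈ 35.4 MPa (compressive)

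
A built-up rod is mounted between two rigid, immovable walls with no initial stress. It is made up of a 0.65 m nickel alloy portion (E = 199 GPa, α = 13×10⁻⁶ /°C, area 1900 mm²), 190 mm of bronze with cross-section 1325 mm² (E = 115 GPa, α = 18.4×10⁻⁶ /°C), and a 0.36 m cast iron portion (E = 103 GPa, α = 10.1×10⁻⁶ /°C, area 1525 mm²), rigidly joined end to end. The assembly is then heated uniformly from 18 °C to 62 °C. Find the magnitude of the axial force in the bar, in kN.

If the supports were absent, the total length change would be Σ αᵢΔT Lᵢ = 13×10⁻⁶×44×650 + 18.4×10⁻⁶×44×190 + 10.1×10⁻⁶×44×360 = 0.6856 mm.
The walls prevent any net length change, so an axial force P (same in every segment) develops. Compatibility: P · Σ Lᵢ/(AᵢEᵢ) = δ_free.
Σ Lᵢ/(AᵢEᵢ) = 650/(1900×199×10³) + 190/(1325×115×10³) + 360/(1525×103×10³) = 5.258×10⁻⁶ mm/N.
P = 0.6856 / 5.258×10⁻⁶ = 130400 N = 130.4 kN, compressive.

P ≈ 130 kN (compressive)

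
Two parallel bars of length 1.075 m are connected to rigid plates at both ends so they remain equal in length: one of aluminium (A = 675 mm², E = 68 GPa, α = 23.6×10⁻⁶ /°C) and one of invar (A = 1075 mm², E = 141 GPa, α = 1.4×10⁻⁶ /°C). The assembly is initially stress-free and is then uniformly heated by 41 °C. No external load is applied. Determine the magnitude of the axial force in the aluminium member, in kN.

P ≈ 32.1 kN (compressive in the aluminium)

Equilibrium of a rigid end plate with no external load gives equal and opposite internal forces ±P in the two members. Since α_{aluminium} > α_{invar}, heating drives the aluminium into compression and the invar into tension.
Setting the final lengths equal and cancelling L: (α₁ − α₂)ΔT = P/(A₁E₁) + P/(A₂E₂).
|α₁ − α₂|·ΔT = 22.2×10⁻⁶ × 41 = 0.0009102.
1/(A₁E₁) + 1/(A₂E₂) = 1/(675×68×10³) + 1/(1075×141×10³) = 2.838×10⁻⁸ N⁻¹.
So P = 0.0009102 / 2.838×10⁻⁸ = 32.07 kN.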